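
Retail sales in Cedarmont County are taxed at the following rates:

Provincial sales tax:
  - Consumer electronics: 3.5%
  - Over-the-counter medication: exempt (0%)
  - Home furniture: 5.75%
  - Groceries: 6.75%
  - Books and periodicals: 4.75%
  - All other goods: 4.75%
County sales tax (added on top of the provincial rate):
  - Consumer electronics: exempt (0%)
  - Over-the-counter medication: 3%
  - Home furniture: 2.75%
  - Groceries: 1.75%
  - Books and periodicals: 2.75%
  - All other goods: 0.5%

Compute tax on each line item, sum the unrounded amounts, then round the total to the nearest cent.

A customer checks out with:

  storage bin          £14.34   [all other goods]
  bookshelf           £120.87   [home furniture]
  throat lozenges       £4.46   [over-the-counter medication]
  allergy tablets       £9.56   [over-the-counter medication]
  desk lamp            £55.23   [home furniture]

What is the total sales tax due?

£16.14

Storage bin £14.34: all other goods → 4.75% + 0.5% county = 5.25% → £0.75285
Bookshelf £120.87: home furniture → 5.75% + 2.75% county = 8.5% → £10.27395
Throat lozenges £4.46: over-the-counter medication → 0% + 3% county = 3% → £0.1338
Allergy tablets £9.56: over-the-counter medication → 0% + 3% county = 3% → £0.2868
Desk lamp £55.23: home furniture → 5.75% + 2.75% county = 8.5% → £4.69455
Unrounded tax sum = £16.14195 → £16.14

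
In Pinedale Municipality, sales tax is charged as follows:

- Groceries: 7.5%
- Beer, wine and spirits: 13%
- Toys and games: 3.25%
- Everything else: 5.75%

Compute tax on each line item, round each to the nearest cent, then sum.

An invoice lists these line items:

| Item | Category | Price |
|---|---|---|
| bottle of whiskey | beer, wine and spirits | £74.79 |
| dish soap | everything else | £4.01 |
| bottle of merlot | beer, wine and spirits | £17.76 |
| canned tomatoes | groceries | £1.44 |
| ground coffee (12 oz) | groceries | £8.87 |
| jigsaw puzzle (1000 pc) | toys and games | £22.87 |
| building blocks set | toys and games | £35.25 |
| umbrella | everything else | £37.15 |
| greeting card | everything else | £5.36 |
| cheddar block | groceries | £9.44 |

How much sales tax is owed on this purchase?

Bottle of whiskey £74.79: beer, wine and spirits → 13% → £9.72
Dish soap £4.01: everything else → 5.75% → £0.23
Bottle of merlot £17.76: beer, wine and spirits → 13% → £2.31
Canned tomatoes £1.44: groceries → 7.5% → £0.11
Ground coffee (12 oz) £8.87: groceries → 7.5% → £0.67
Jigsaw puzzle (1000 pc) £22.87: toys and games → 3.25% → £0.74
Building blocks set £35.25: toys and games → 3.25% → £1.15
Umbrella £37.15: everything else → 5.75% → £2.14
Greeting card £5.36: everything else → 5.75% → £0.31
Cheddar block £9.44: groceries → 7.5% → £0.71
Total tax = £9.72 + £0.23 + £2.31 + £0.11 + £0.67 + £0.74 + £1.15 + £2.14 + £0.31 + £0.71 = £18.09

£18.09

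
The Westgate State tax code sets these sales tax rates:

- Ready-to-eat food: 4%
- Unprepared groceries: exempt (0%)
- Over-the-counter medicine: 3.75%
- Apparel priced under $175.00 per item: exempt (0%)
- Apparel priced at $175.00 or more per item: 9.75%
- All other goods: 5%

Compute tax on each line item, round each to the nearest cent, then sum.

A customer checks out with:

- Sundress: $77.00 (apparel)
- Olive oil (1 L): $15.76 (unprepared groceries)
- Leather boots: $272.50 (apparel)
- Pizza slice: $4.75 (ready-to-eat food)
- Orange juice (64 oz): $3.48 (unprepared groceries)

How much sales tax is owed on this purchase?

$26.76

Sundress $77.00: apparel, under $175.00 → 0% → $0.00
Olive oil (1 L) $15.76: unprepared groceries → 0% → $0.00
Leather boots $272.50: apparel, $175.00 or more → 9.75% → $26.57
Pizza slice $4.75: ready-to-eat food → 4% → $0.19
Orange juice (64 oz) $3.48: unprepared groceries → 0% → $0.00
Total tax = $26.57 + $0.19 = $26.76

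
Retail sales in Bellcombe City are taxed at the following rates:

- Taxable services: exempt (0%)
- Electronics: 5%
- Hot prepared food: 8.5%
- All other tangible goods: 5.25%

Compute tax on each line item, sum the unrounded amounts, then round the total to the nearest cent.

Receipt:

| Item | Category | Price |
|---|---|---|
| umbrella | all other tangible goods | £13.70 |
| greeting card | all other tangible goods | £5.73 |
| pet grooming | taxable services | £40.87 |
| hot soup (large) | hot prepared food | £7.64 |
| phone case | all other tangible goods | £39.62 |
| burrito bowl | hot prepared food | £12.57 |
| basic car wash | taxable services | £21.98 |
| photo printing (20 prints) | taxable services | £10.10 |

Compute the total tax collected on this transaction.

£4.82

Umbrella £13.70: all other tangible goods → 5.25% → £0.71925
Greeting card £5.73: all other tangible goods → 5.25% → £0.300825
Pet grooming £40.87: taxable services → 0% → £0.00
Hot soup (large) £7.64: hot prepared food → 8.5% → £0.6494
Phone case £39.62: all other tangible goods → 5.25% → £2.08005
Burrito bowl £12.57: hot prepared food → 8.5% → £1.06845
Basic car wash £21.98: taxable services → 0% → £0.00
Photo printing (20 prints) £10.10: taxable services → 0% → £0.00
Unrounded tax sum = £4.817975 → £4.82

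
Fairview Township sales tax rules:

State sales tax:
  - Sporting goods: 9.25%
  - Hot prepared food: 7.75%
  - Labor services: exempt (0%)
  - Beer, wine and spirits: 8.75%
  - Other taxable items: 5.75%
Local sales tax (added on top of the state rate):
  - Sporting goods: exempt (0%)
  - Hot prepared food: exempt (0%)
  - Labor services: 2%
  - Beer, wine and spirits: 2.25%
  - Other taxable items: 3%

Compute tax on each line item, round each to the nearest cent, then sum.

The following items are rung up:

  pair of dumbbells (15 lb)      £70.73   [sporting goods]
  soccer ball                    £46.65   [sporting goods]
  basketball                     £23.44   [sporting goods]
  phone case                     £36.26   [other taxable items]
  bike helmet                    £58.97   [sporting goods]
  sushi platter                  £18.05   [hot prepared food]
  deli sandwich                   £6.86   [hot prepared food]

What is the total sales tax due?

£23.58

Pair of dumbbells (15 lb) £70.73: sporting goods → 9.25% + 0% local = 9.25% → £6.54
Soccer ball £46.65: sporting goods → 9.25% + 0% local = 9.25% → £4.32
Basketball £23.44: sporting goods → 9.25% + 0% local = 9.25% → £2.17
Phone case £36.26: other taxable items → 5.75% + 3% local = 8.75% → £3.17
Bike helmet £58.97: sporting goods → 9.25% + 0% local = 9.25% → £5.45
Sushi platter £18.05: hot prepared food → 7.75% + 0% local = 7.75% → £1.40
Deli sandwich £6.86: hot prepared food → 7.75% + 0% local = 7.75% → £0.53
Total tax = £6.54 + £4.32 + £2.17 + £3.17 + £5.45 + £1.40 + £0.53 = £23.58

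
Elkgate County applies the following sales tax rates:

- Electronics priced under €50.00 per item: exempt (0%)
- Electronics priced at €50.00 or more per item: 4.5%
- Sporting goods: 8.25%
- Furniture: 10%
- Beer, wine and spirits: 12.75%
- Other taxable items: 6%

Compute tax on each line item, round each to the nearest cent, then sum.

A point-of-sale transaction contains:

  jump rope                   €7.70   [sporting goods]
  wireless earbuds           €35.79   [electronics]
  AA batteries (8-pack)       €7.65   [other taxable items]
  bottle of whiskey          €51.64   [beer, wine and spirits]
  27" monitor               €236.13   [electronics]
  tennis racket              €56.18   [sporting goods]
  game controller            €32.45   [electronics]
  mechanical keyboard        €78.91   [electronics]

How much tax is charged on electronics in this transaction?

€14.18

Wireless earbuds €35.79: electronics, under €50.00 → 0% → €0.00
27" monitor €236.13: electronics, €50.00 or more → 4.5% → €10.63
Game controller €32.45: electronics, under €50.00 → 0% → €0.00
Mechanical keyboard €78.91: electronics, €50.00 or more → 4.5% → €3.55
Tax on electronics = €0.00 + €10.63 + €0.00 + €3.55 = €14.18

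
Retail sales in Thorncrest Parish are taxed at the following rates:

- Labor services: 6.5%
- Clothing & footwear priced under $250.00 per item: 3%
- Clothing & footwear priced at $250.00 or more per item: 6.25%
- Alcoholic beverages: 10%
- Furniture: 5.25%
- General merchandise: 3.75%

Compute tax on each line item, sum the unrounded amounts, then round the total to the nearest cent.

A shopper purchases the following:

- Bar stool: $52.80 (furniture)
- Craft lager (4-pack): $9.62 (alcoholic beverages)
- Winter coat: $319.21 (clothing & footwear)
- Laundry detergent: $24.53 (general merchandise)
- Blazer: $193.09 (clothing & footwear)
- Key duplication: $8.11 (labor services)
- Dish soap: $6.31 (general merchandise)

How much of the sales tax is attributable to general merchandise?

Laundry detergent $24.53: general merchandise → 3.75% → $0.919875
Dish soap $6.31: general merchandise → 3.75% → $0.236625
Tax on general merchandise: unrounded sum = $1.1565 → $1.16

$1.16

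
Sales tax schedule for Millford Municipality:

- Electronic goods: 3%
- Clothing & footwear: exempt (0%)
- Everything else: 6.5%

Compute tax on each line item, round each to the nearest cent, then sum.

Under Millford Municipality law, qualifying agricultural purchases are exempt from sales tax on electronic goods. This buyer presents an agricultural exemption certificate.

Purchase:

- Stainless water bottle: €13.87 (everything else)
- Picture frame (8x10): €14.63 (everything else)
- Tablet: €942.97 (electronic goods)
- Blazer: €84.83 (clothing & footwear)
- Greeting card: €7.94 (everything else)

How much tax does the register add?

€2.37

Stainless water bottle €13.87: everything else → 6.5% → €0.90
Picture frame (8x10) €14.63: everything else → 6.5% → €0.95
Tablet €942.97: electronic goods, buyer-exempt → 0% → €0.00
Blazer €84.83: clothing & footwear → 0% → €0.00
Greeting card €7.94: everything else → 6.5% → €0.52
Total tax = €0.90 + €0.95 + €0.52 = €2.37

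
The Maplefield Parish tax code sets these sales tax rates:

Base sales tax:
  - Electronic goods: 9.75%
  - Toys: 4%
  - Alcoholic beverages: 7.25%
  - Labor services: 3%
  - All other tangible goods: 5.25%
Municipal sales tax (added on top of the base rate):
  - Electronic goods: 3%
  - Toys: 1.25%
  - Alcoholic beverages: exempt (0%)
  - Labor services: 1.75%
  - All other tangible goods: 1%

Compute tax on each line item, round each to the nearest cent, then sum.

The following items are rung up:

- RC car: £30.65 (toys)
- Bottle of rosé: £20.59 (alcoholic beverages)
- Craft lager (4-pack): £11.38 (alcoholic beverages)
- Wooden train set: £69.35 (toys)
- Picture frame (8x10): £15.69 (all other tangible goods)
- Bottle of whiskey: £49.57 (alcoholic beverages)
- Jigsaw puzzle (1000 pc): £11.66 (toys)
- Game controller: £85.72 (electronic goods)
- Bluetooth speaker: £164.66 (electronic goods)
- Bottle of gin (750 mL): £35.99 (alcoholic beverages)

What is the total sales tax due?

£47.28

RC car £30.65: toys → 4% + 1.25% municipal = 5.25% → £1.61
Bottle of rosé £20.59: alcoholic beverages → 7.25% + 0% municipal = 7.25% → £1.49
Craft lager (4-pack) £11.38: alcoholic beverages → 7.25% + 0% municipal = 7.25% → £0.83
Wooden train set £69.35: toys → 4% + 1.25% municipal = 5.25% → £3.64
Picture frame (8x10) £15.69: all other tangible goods → 5.25% + 1% municipal = 6.25% → £0.98
Bottle of whiskey £49.57: alcoholic beverages → 7.25% + 0% municipal = 7.25% → £3.59
Jigsaw puzzle (1000 pc) £11.66: toys → 4% + 1.25% municipal = 5.25% → £0.61
Game controller £85.72: electronic goods → 9.75% + 3% municipal = 12.75% → £10.93
Bluetooth speaker £164.66: electronic goods → 9.75% + 3% municipal = 12.75% → £20.99
Bottle of gin (750 mL) £35.99: alcoholic beverages → 7.25% + 0% municipal = 7.25% → £2.61
Total tax = £1.61 + £1.49 + £0.83 + £3.64 + £0.98 + £3.59 + £0.61 + £10.93 + £20.99 + £2.61 = £47.28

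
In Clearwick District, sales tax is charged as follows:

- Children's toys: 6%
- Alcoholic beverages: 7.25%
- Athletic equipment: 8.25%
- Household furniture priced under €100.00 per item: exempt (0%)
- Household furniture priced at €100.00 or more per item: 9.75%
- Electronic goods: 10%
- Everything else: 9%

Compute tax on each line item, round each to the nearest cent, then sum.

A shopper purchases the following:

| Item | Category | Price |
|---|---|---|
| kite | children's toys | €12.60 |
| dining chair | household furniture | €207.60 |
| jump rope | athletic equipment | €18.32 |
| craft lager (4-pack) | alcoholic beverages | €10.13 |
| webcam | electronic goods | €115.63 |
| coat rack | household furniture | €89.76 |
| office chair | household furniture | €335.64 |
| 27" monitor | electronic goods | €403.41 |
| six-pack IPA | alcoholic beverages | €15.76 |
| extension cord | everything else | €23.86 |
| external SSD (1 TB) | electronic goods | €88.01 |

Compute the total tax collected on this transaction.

Kite €12.60: children's toys → 6% → €0.76
Dining chair €207.60: household furniture, €100.00 or more → 9.75% → €20.24
Jump rope €18.32: athletic equipment → 8.25% → €1.51
Craft lager (4-pack) €10.13: alcoholic beverages → 7.25% → €0.73
Webcam €115.63: electronic goods → 10% → €11.56
Coat rack €89.76: household furniture, under €100.00 → 0% → €0.00
Office chair €335.64: household furniture, €100.00 or more → 9.75% → €32.72
27" monitor €403.41: electronic goods → 10% → €40.34
Six-pack IPA €15.76: alcoholic beverages → 7.25% → €1.14
Extension cord €23.86: everything else → 9% → €2.15
External SSD (1 TB) €88.01: electronic goods → 10% → €8.80
Total tax = €0.76 + €20.24 + €1.51 + €0.73 + €11.56 + €32.72 + €40.34 + €1.14 + €2.15 + €8.80 = €119.95

€119.95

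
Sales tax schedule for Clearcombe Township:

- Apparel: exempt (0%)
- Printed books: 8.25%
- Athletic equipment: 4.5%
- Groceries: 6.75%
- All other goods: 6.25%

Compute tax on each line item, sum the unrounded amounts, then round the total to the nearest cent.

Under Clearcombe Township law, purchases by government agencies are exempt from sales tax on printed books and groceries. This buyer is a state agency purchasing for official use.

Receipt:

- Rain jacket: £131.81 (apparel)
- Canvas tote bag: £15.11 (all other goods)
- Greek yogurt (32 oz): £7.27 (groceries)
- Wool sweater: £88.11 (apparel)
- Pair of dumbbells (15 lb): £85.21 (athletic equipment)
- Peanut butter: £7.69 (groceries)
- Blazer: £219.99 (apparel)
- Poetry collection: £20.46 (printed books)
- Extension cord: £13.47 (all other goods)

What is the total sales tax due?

Rain jacket £131.81: apparel → 0% → £0.00
Canvas tote bag £15.11: all other goods → 6.25% → £0.944375
Greek yogurt (32 oz) £7.27: groceries, buyer-exempt → 0% → £0.00
Wool sweater £88.11: apparel → 0% → £0.00
Pair of dumbbells (15 lb) £85.21: athletic equipment → 4.5% → £3.83445
Peanut butter £7.69: groceries, buyer-exempt → 0% → £0.00
Blazer £219.99: apparel → 0% → £0.00
Poetry collection £20.46: printed books, buyer-exempt → 0% → £0.00
Extension cord £13.47: all other goods → 6.25% → £0.841875
Unrounded tax sum = £5.6207 → £5.62

£5.62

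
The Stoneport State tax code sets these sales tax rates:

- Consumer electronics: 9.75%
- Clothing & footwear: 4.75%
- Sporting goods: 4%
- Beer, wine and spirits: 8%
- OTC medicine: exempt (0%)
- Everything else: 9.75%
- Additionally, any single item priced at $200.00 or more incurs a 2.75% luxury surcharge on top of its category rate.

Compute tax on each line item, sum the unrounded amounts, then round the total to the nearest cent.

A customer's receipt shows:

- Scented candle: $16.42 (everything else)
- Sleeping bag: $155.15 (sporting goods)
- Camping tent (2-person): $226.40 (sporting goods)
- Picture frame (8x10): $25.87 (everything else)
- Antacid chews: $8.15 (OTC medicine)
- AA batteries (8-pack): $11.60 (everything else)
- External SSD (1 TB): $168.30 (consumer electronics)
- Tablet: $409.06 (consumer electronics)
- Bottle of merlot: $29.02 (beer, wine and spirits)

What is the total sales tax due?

$96.61

Scented candle $16.42: everything else → 9.75% → $1.60095
Sleeping bag $155.15: sporting goods → 4% → $6.206
Camping tent (2-person) $226.40: sporting goods → 4% + 2.75% surcharge = 6.75% → $15.282
Picture frame (8x10) $25.87: everything else → 9.75% → $2.522325
Antacid chews $8.15: OTC medicine → 0% → $0.00
AA batteries (8-pack) $11.60: everything else → 9.75% → $1.131
External SSD (1 TB) $168.30: consumer electronics → 9.75% → $16.40925
Tablet $409.06: consumer electronics → 9.75% + 2.75% surcharge = 12.5% → $51.1325
Bottle of merlot $29.02: beer, wine and spirits → 8% → $2.3216
Unrounded tax sum = $96.605625 → $96.61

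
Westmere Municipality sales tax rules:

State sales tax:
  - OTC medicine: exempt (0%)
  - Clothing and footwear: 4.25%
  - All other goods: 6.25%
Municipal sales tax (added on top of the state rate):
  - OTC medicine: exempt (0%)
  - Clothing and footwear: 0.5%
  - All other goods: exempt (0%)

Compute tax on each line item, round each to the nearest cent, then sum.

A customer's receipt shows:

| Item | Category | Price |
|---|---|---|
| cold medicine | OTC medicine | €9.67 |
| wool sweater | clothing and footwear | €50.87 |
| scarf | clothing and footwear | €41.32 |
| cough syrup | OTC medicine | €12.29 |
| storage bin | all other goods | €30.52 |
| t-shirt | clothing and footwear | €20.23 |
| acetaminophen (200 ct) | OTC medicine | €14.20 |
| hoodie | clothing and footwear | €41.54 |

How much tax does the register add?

€9.22

Cold medicine €9.67: OTC medicine → 0% + 0% municipal = 0% → €0.00
Wool sweater €50.87: clothing and footwear → 4.25% + 0.5% municipal = 4.75% → €2.42
Scarf €41.32: clothing and footwear → 4.25% + 0.5% municipal = 4.75% → €1.96
Cough syrup €12.29: OTC medicine → 0% + 0% municipal = 0% → €0.00
Storage bin €30.52: all other goods → 6.25% + 0% municipal = 6.25% → €1.91
T-shirt €20.23: clothing and footwear → 4.25% + 0.5% municipal = 4.75% → €0.96
Acetaminophen (200 ct) €14.20: OTC medicine → 0% + 0% municipal = 0% → €0.00
Hoodie €41.54: clothing and footwear → 4.25% + 0.5% municipal = 4.75% → €1.97
Total tax = €2.42 + €1.96 + €1.91 + €0.96 + €1.97 = €9.22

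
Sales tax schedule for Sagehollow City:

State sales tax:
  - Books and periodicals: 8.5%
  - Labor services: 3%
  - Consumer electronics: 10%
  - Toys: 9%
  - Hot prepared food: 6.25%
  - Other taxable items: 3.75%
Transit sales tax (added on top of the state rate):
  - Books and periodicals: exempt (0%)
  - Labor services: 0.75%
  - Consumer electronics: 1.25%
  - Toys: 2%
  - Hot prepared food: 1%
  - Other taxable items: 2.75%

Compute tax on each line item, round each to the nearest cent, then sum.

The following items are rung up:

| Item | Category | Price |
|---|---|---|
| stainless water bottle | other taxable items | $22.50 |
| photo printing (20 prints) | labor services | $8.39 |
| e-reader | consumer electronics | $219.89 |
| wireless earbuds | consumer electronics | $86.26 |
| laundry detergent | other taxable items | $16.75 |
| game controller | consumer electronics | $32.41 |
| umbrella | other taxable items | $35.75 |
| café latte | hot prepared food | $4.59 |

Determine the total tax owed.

Stainless water bottle $22.50: other taxable items → 3.75% + 2.75% transit = 6.5% → $1.46
Photo printing (20 prints) $8.39: labor services → 3% + 0.75% transit = 3.75% → $0.31
E-reader $219.89: consumer electronics → 10% + 1.25% transit = 11.25% → $24.74
Wireless earbuds $86.26: consumer electronics → 10% + 1.25% transit = 11.25% → $9.70
Laundry detergent $16.75: other taxable items → 3.75% + 2.75% transit = 6.5% → $1.09
Game controller $32.41: consumer electronics → 10% + 1.25% transit = 11.25% → $3.65
Umbrella $35.75: other taxable items → 3.75% + 2.75% transit = 6.5% → $2.32
Café latte $4.59: hot prepared food → 6.25% + 1% transit = 7.25% → $0.33
Total tax = $1.46 + $0.31 + $24.74 + $9.70 + $1.09 + $3.65 + $2.32 + $0.33 = $43.60

$43.60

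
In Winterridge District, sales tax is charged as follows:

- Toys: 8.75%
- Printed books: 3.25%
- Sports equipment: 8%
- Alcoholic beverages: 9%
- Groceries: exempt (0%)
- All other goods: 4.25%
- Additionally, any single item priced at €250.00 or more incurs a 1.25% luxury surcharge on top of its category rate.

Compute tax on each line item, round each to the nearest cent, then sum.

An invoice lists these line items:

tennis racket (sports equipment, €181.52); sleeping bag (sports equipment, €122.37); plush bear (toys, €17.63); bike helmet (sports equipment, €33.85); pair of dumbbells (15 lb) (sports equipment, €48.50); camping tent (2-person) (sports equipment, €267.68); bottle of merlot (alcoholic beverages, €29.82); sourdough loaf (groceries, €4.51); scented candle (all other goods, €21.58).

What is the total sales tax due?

€60.80

Tennis racket €181.52: sports equipment → 8% → €14.52
Sleeping bag €122.37: sports equipment → 8% → €9.79
Plush bear €17.63: toys → 8.75% → €1.54
Bike helmet €33.85: sports equipment → 8% → €2.71
Pair of dumbbells (15 lb) €48.50: sports equipment → 8% → €3.88
Camping tent (2-person) €267.68: sports equipment → 8% + 1.25% surcharge = 9.25% → €24.76
Bottle of merlot €29.82: alcoholic beverages → 9% → €2.68
Sourdough loaf €4.51: groceries → 0% → €0.00
Scented candle €21.58: all other goods → 4.25% → €0.92
Total tax = €14.52 + €9.79 + €1.54 + €2.71 + €3.88 + €24.76 + €2.68 + €0.92 = €60.80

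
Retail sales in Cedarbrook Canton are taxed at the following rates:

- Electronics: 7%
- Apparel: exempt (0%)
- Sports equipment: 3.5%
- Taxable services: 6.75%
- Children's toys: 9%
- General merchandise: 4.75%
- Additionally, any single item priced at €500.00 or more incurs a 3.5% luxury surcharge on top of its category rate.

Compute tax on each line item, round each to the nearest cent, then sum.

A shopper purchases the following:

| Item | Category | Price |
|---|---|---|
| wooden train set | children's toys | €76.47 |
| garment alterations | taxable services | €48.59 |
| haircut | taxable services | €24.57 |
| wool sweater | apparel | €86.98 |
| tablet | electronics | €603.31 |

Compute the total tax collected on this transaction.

€75.17

Wooden train set €76.47: children's toys → 9% → €6.88
Garment alterations €48.59: taxable services → 6.75% → €3.28
Haircut €24.57: taxable services → 6.75% → €1.66
Wool sweater €86.98: apparel → 0% → €0.00
Tablet €603.31: electronics → 7% + 3.5% surcharge = 10.5% → €63.35
Total tax = €6.88 + €3.28 + €1.66 + €63.35 = €75.17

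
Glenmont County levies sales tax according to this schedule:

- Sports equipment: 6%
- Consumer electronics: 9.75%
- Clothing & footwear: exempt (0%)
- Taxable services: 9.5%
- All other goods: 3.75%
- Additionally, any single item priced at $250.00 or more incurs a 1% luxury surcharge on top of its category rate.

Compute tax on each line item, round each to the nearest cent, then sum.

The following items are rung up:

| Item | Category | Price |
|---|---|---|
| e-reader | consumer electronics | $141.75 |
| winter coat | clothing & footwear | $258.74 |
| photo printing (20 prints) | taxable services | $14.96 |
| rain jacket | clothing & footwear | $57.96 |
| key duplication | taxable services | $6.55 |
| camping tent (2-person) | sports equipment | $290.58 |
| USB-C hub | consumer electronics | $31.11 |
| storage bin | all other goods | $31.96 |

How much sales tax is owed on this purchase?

E-reader $141.75: consumer electronics → 9.75% → $13.82
Winter coat $258.74: clothing & footwear → 0% + 1% surcharge = 1% → $2.59
Photo printing (20 prints) $14.96: taxable services → 9.5% → $1.42
Rain jacket $57.96: clothing & footwear → 0% → $0.00
Key duplication $6.55: taxable services → 9.5% → $0.62
Camping tent (2-person) $290.58: sports equipment → 6% + 1% surcharge = 7% → $20.34
USB-C hub $31.11: consumer electronics → 9.75% → $3.03
Storage bin $31.96: all other goods → 3.75% → $1.20
Total tax = $13.82 + $2.59 + $1.42 + $0.62 + $20.34 + $3.03 + $1.20 = $43.02

$43.02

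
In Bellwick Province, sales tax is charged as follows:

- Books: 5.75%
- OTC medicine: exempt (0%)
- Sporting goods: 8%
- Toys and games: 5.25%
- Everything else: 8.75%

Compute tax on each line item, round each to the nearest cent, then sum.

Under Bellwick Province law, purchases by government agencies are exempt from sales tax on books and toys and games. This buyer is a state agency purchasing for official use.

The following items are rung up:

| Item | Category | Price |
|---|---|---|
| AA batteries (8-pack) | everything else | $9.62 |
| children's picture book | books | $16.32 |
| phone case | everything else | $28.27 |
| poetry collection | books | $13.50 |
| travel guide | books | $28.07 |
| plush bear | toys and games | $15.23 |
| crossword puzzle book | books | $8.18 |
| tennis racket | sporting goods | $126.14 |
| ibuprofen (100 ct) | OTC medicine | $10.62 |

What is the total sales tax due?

AA batteries (8-pack) $9.62: everything else → 8.75% → $0.84
Children's picture book $16.32: books, buyer-exempt → 0% → $0.00
Phone case $28.27: everything else → 8.75% → $2.47
Poetry collection $13.50: books, buyer-exempt → 0% → $0.00
Travel guide $28.07: books, buyer-exempt → 0% → $0.00
Plush bear $15.23: toys and games, buyer-exempt → 0% → $0.00
Crossword puzzle book $8.18: books, buyer-exempt → 0% → $0.00
Tennis racket $126.14: sporting goods → 8% → $10.09
Ibuprofen (100 ct) $10.62: OTC medicine → 0% → $0.00
Total tax = $0.84 + $2.47 + $10.09 = $13.40

$13.40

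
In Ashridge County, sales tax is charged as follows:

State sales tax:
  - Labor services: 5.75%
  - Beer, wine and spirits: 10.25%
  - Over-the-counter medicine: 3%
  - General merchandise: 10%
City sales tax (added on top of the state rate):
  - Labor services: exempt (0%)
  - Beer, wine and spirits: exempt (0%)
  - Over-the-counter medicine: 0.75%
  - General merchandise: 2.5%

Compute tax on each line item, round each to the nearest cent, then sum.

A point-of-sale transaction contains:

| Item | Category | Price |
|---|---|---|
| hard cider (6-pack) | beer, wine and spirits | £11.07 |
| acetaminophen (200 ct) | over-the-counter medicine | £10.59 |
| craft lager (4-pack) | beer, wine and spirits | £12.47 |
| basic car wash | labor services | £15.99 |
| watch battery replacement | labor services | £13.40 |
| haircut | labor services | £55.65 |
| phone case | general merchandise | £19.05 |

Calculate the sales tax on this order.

£10.08

Hard cider (6-pack) £11.07: beer, wine and spirits → 10.25% + 0% city = 10.25% → £1.13
Acetaminophen (200 ct) £10.59: over-the-counter medicine → 3% + 0.75% city = 3.75% → £0.40
Craft lager (4-pack) £12.47: beer, wine and spirits → 10.25% + 0% city = 10.25% → £1.28
Basic car wash £15.99: labor services → 5.75% + 0% city = 5.75% → £0.92
Watch battery replacement £13.40: labor services → 5.75% + 0% city = 5.75% → £0.77
Haircut £55.65: labor services → 5.75% + 0% city = 5.75% → £3.20
Phone case £19.05: general merchandise → 10% + 2.5% city = 12.5% → £2.38
Total tax = £1.13 + £0.40 + £1.28 + £0.92 + £0.77 + £3.20 + £2.38 = £10.08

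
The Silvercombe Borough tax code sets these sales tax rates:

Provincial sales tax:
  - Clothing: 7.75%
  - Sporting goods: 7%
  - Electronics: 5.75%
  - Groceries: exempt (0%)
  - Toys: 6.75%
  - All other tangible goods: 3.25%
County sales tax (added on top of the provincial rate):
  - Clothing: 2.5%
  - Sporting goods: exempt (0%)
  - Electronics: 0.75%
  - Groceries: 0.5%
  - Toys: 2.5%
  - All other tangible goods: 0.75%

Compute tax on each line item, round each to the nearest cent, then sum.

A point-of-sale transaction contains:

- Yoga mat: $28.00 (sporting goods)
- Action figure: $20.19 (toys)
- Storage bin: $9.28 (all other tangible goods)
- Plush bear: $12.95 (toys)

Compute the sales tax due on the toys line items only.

Action figure $20.19: toys → 6.75% + 2.5% county = 9.25% → $1.87
Plush bear $12.95: toys → 6.75% + 2.5% county = 9.25% → $1.20
Tax on toys = $1.87 + $1.20 = $3.07

$3.07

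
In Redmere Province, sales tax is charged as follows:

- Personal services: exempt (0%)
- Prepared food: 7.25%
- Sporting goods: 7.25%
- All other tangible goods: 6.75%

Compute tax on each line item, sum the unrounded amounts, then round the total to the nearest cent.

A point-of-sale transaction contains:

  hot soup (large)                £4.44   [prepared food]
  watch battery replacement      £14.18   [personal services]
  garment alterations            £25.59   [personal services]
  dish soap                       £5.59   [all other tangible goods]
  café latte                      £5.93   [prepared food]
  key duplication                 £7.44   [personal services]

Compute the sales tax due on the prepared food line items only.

Hot soup (large) £4.44: prepared food → 7.25% → £0.3219
Café latte £5.93: prepared food → 7.25% → £0.429925
Tax on prepared food: unrounded sum = £0.751825 → £0.75

£0.75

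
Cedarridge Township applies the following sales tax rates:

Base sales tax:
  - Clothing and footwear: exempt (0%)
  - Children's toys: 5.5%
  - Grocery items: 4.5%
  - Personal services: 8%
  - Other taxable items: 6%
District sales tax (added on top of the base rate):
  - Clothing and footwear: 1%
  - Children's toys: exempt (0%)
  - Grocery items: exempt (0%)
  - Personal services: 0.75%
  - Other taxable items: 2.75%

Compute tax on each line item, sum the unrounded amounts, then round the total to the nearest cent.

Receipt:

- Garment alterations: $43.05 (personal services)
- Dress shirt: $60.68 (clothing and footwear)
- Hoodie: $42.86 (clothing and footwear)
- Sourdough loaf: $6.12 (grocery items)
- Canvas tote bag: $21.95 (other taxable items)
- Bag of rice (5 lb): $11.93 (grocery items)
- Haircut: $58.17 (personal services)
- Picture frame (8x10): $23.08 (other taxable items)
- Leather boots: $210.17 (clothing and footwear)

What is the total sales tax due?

$16.75

Garment alterations $43.05: personal services → 8% + 0.75% district = 8.75% → $3.766875
Dress shirt $60.68: clothing and footwear → 0% + 1% district = 1% → $0.6068
Hoodie $42.86: clothing and footwear → 0% + 1% district = 1% → $0.4286
Sourdough loaf $6.12: grocery items → 4.5% + 0% district = 4.5% → $0.2754
Canvas tote bag $21.95: other taxable items → 6% + 2.75% district = 8.75% → $1.920625
Bag of rice (5 lb) $11.93: grocery items → 4.5% + 0% district = 4.5% → $0.53685
Haircut $58.17: personal services → 8% + 0.75% district = 8.75% → $5.089875
Picture frame (8x10) $23.08: other taxable items → 6% + 2.75% district = 8.75% → $2.0195
Leather boots $210.17: clothing and footwear → 0% + 1% district = 1% → $2.1017
Unrounded tax sum = $16.746225 → $16.75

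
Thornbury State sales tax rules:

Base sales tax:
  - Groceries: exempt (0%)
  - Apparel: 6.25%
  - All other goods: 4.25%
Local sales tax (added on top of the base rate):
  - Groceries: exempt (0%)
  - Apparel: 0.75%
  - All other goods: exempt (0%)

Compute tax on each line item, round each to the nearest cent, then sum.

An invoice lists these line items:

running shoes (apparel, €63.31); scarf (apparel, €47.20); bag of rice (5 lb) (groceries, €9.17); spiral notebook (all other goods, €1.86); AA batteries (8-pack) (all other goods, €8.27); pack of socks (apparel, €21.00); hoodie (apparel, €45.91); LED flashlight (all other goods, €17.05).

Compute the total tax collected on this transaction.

€13.56

Running shoes €63.31: apparel → 6.25% + 0.75% local = 7% → €4.43
Scarf €47.20: apparel → 6.25% + 0.75% local = 7% → €3.30
Bag of rice (5 lb) €9.17: groceries → 0% + 0% local = 0% → €0.00
Spiral notebook €1.86: all other goods → 4.25% + 0% local = 4.25% → €0.08
AA batteries (8-pack) €8.27: all other goods → 4.25% + 0% local = 4.25% → €0.35
Pack of socks €21.00: apparel → 6.25% + 0.75% local = 7% → €1.47
Hoodie €45.91: apparel → 6.25% + 0.75% local = 7% → €3.21
LED flashlight €17.05: all other goods → 4.25% + 0% local = 4.25% → €0.72
Total tax = €4.43 + €3.30 + €0.08 + €0.35 + €1.47 + €3.21 + €0.72 = €13.56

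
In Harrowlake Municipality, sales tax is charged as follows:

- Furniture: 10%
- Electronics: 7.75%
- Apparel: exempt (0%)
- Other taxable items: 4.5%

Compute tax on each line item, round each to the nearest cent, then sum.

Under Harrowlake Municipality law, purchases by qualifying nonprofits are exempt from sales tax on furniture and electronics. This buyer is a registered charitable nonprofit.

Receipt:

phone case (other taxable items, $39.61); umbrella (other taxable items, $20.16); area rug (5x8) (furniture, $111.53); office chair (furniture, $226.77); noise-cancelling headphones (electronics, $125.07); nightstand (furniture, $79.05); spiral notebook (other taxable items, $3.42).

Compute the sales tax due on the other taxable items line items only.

Phone case $39.61: other taxable items → 4.5% → $1.78
Umbrella $20.16: other taxable items → 4.5% → $0.91
Spiral notebook $3.42: other taxable items → 4.5% → $0.15
Tax on other taxable items = $1.78 + $0.91 + $0.15 = $2.84

$2.84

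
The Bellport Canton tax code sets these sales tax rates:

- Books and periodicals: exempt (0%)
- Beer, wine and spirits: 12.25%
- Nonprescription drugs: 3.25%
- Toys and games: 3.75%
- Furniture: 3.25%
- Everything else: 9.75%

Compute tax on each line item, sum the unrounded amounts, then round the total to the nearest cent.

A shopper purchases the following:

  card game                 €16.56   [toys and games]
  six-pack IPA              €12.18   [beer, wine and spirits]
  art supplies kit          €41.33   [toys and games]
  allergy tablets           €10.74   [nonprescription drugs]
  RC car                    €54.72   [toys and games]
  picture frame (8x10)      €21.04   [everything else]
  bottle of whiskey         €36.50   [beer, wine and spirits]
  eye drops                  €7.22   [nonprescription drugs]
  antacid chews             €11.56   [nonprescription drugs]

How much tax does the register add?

€13.20

Card game €16.56: toys and games → 3.75% → €0.621
Six-pack IPA €12.18: beer, wine and spirits → 12.25% → €1.49205
Art supplies kit €41.33: toys and games → 3.75% → €1.549875
Allergy tablets €10.74: nonprescription drugs → 3.25% → €0.34905
RC car €54.72: toys and games → 3.75% → €2.052
Picture frame (8x10) €21.04: everything else → 9.75% → €2.0514
Bottle of whiskey €36.50: beer, wine and spirits → 12.25% → €4.47125
Eye drops €7.22: nonprescription drugs → 3.25% → €0.23465
Antacid chews €11.56: nonprescription drugs → 3.25% → €0.3757
Unrounded tax sum = €13.196975 → €13.20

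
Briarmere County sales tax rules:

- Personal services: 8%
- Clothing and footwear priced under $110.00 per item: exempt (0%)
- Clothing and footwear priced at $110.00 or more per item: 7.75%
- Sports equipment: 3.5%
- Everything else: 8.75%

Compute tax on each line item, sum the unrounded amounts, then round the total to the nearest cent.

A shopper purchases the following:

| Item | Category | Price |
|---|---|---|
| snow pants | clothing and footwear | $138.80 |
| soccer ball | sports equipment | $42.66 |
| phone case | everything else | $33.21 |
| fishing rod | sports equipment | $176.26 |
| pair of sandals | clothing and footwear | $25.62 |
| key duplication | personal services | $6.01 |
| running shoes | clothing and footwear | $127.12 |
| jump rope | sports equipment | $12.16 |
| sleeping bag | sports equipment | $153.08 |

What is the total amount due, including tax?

Snow pants $138.80: clothing and footwear, $110.00 or more → 7.75% → $10.757
Soccer ball $42.66: sports equipment → 3.5% → $1.4931
Phone case $33.21: everything else → 8.75% → $2.905875
Fishing rod $176.26: sports equipment → 3.5% → $6.1691
Pair of sandals $25.62: clothing and footwear, under $110.00 → 0% → $0.00
Key duplication $6.01: personal services → 8% → $0.4808
Running shoes $127.12: clothing and footwear, $110.00 or more → 7.75% → $9.8518
Jump rope $12.16: sports equipment → 3.5% → $0.4256
Sleeping bag $153.08: sports equipment → 3.5% → $5.3578
Subtotal = $714.92; unrounded tax = $37.441075 → $37.44; total due = $752.36

$752.36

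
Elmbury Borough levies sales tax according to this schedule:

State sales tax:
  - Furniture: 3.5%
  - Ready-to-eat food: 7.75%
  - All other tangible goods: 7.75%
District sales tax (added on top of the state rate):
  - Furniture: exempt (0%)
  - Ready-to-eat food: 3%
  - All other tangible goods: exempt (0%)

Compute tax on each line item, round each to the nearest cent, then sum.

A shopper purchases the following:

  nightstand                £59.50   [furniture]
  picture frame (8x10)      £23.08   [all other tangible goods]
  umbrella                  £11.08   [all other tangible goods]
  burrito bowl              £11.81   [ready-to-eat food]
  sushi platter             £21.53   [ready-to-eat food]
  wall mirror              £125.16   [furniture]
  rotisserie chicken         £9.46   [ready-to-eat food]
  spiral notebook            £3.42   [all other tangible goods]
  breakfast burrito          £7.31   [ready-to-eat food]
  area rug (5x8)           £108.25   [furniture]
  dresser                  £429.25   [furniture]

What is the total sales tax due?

£33.58

Nightstand £59.50: furniture → 3.5% + 0% district = 3.5% → £2.08
Picture frame (8x10) £23.08: all other tangible goods → 7.75% + 0% district = 7.75% → £1.79
Umbrella £11.08: all other tangible goods → 7.75% + 0% district = 7.75% → £0.86
Burrito bowl £11.81: ready-to-eat food → 7.75% + 3% district = 10.75% → £1.27
Sushi platter £21.53: ready-to-eat food → 7.75% + 3% district = 10.75% → £2.31
Wall mirror £125.16: furniture → 3.5% + 0% district = 3.5% → £4.38
Rotisserie chicken £9.46: ready-to-eat food → 7.75% + 3% district = 10.75% → £1.02
Spiral notebook £3.42: all other tangible goods → 7.75% + 0% district = 7.75% → £0.27
Breakfast burrito £7.31: ready-to-eat food → 7.75% + 3% district = 10.75% → £0.79
Area rug (5x8) £108.25: furniture → 3.5% + 0% district = 3.5% → £3.79
Dresser £429.25: furniture → 3.5% + 0% district = 3.5% → £15.02
Total tax = £2.08 + £1.79 + £0.86 + £1.27 + £2.31 + £4.38 + £1.02 + £0.27 + £0.79 + £3.79 + £15.02 = £33.58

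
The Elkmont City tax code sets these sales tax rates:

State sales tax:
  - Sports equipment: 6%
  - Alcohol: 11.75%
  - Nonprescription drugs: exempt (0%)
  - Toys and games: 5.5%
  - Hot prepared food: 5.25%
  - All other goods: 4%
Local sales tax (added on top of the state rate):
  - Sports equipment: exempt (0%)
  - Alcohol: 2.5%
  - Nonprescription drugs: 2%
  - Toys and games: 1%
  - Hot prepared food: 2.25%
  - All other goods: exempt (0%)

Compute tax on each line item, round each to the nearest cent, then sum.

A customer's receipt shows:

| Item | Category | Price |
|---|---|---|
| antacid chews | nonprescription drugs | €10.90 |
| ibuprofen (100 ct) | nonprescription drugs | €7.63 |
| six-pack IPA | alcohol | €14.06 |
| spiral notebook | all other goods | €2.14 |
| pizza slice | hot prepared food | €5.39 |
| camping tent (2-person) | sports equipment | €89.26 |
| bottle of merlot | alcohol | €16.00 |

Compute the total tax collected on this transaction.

Antacid chews €10.90: nonprescription drugs → 0% + 2% local = 2% → €0.22
Ibuprofen (100 ct) €7.63: nonprescription drugs → 0% + 2% local = 2% → €0.15
Six-pack IPA €14.06: alcohol → 11.75% + 2.5% local = 14.25% → €2.00
Spiral notebook €2.14: all other goods → 4% + 0% local = 4% → €0.09
Pizza slice €5.39: hot prepared food → 5.25% + 2.25% local = 7.5% → €0.40
Camping tent (2-person) €89.26: sports equipment → 6% + 0% local = 6% → €5.36
Bottle of merlot €16.00: alcohol → 11.75% + 2.5% local = 14.25% → €2.28
Total tax = €0.22 + €0.15 + €2.00 + €0.09 + €0.40 + €5.36 + €2.28 = €10.50

€10.50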